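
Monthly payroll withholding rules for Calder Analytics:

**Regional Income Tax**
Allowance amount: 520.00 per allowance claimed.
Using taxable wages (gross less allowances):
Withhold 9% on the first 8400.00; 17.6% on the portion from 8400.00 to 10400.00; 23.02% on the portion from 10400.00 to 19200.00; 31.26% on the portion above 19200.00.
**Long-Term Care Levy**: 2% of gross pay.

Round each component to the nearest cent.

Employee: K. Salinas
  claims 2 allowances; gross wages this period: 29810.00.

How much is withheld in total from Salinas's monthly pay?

Regional Income Tax: taxable = 29810.00 − 2×520.00 = 28770.00
  3133.76 + 31.26% × (28770.00 − 19200.00) = 3133.76 + 31.26% × 9570.00 = 6125.34
Long-Term Care Levy: 2% × 29810.00 = 596.20
Total: 6125.34 + 596.20 = 6721.54

6721.54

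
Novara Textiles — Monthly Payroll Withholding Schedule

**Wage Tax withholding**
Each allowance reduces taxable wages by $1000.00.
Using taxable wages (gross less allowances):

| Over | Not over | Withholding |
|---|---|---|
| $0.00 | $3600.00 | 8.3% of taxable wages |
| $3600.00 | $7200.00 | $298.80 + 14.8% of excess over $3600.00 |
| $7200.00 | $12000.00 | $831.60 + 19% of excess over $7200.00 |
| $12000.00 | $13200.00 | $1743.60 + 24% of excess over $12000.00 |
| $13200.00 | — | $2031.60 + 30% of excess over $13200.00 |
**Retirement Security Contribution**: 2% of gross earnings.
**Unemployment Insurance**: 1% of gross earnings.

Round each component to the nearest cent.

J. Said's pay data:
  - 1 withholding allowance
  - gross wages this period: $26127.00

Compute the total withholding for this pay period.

$6393.51

Wage Tax: taxable = $26127.00 − 1×$1000.00 = $25127.00
  $2031.60 + 30% × ($25127.00 − $13200.00) = $2031.60 + 30% × $11927.00 = $5609.70
Retirement Security Contribution: 2% × $26127.00 = $522.54
Unemployment Insurance: 1% × $26127.00 = $261.27
Total: $5609.70 + $522.54 + $261.27 = $6393.51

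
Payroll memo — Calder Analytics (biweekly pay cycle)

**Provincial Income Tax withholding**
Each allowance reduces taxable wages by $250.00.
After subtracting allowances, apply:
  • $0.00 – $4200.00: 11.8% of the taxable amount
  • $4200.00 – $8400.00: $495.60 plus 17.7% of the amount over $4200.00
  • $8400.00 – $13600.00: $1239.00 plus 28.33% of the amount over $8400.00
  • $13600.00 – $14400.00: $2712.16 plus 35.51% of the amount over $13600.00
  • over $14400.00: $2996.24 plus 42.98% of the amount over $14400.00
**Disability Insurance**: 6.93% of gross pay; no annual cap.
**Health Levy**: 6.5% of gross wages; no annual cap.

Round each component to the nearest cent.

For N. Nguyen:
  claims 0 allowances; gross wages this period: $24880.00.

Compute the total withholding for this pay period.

$10841.92

Provincial Income Tax: taxable = $24880.00
  $2996.24 + 42.98% × ($24880.00 − $14400.00) = $2996.24 + 42.98% × $10480.00 = $7500.54
Disability Insurance: 6.93% × $24880.00 = $1724.18
Health Levy: 6.5% × $24880.00 = $1617.20
Total: $7500.54 + $1724.18 + $1617.20 = $10841.92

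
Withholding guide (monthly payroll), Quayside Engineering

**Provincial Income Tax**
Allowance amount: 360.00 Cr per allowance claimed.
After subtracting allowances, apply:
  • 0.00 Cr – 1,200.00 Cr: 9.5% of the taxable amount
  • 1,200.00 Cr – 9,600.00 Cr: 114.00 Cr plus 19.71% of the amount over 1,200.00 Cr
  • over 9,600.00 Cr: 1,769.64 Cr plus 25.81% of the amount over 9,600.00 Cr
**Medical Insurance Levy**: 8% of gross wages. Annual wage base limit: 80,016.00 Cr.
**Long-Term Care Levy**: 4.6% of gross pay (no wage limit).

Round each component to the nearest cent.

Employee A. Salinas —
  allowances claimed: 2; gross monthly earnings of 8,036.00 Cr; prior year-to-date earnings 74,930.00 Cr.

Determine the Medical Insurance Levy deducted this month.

406.88 Cr

Medical Insurance Levy: cap 80,016.00 Cr − YTD 74,930.00 Cr = 5,086.00 Cr subject; 8% × 5,086.00 Cr = 406.88 Cr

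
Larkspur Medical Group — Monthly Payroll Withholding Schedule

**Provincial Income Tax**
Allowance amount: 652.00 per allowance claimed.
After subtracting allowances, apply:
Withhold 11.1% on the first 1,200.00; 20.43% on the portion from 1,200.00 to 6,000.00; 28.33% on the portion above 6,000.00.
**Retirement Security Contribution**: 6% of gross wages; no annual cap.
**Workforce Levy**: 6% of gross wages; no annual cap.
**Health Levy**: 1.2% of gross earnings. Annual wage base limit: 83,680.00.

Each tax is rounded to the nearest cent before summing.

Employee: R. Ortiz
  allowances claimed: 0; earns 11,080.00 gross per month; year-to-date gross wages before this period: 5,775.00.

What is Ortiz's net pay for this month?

7,064.44

Provincial Income Tax: taxable = 11,080.00
  1,113.84 + 28.33% × (11,080.00 − 6,000.00) = 1,113.84 + 28.33% × 5,080.00 = 2,553.00
Retirement Security Contribution: 6% × 11,080.00 = 664.80
Workforce Levy: 6% × 11,080.00 = 664.80
Health Levy: 1.2% × 11,080.00 = 132.96
Total withheld: 2,553.00 + 664.80 + 664.80 + 132.96 = 4,015.56
Net pay: 11,080.00 − 4,015.56 = 7,064.44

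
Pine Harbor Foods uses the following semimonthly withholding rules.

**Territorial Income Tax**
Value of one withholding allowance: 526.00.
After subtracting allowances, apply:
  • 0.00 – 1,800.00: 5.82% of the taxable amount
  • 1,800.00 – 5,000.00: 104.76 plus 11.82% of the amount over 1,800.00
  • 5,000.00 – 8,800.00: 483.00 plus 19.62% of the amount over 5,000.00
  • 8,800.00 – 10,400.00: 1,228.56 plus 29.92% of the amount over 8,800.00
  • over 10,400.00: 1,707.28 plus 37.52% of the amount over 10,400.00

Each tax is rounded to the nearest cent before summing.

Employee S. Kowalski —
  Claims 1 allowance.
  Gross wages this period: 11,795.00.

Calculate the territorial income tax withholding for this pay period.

2,033.33

Territorial Income Tax: taxable = 11,795.00 − 1×526.00 = 11,269.00
  1,707.28 + 37.52% × (11,269.00 − 10,400.00) = 1,707.28 + 37.52% × 869.00 = 2,033.33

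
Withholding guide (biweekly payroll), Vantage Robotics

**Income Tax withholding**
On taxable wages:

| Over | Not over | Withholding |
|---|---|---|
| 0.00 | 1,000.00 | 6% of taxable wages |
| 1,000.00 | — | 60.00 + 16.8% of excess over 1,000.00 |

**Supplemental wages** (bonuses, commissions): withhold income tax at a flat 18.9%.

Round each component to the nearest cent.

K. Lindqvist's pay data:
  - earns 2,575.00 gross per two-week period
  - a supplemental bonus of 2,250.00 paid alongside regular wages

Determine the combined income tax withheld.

Income Tax: taxable = 2,575.00
  60.00 + 16.8% × (2,575.00 − 1,000.00) = 60.00 + 16.8% × 1,575.00 = 324.60
Supplemental (18.9% flat on bonus): 18.9% × 2,250.00 = 425.25
Total income tax: 324.60 + 425.25 = 749.85

749.85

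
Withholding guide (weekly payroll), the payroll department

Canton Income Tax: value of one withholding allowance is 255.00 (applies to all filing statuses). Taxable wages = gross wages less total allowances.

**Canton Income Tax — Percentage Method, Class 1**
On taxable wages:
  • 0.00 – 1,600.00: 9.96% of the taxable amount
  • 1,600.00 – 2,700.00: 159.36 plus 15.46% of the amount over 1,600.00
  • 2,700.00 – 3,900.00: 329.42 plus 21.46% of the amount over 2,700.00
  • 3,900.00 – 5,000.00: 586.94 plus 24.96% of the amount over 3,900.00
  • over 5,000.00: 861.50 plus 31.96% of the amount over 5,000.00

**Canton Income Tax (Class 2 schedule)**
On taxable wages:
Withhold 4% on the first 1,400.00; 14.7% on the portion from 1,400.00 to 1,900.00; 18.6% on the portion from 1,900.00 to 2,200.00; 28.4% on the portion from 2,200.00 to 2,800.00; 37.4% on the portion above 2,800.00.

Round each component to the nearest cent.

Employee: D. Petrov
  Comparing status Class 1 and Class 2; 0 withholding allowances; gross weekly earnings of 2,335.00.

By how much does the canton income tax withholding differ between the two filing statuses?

49.35

Canton Income Tax (Class 1): taxable = 2,335.00
  159.36 + 15.46% × (2,335.00 − 1,600.00) = 159.36 + 15.46% × 735.00 = 272.99
Canton Income Tax (Class 2): taxable = 2,335.00
  185.30 + 28.4% × (2,335.00 − 2,200.00) = 185.30 + 28.4% × 135.00 = 223.64
Difference: |272.99 − 223.64| = 49.35 (higher under Class 1)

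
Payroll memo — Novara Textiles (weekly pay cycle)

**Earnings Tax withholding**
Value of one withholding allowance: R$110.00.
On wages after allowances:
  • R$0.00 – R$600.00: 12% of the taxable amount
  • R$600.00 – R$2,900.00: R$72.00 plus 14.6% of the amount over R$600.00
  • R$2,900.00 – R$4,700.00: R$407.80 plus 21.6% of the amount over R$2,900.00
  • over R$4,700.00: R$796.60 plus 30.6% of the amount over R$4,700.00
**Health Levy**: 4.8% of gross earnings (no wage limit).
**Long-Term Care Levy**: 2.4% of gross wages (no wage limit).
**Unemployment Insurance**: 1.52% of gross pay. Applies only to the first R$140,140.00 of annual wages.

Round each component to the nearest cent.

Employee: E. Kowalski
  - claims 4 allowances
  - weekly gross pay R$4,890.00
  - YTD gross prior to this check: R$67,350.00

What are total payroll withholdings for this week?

Earnings Tax: taxable = R$4,890.00 − 4×R$110.00 = R$4,450.00
  R$407.80 + 21.6% × (R$4,450.00 − R$2,900.00) = R$407.80 + 21.6% × R$1,550.00 = R$742.60
Health Levy: 4.8% × R$4,890.00 = R$234.72
Long-Term Care Levy: 2.4% × R$4,890.00 = R$117.36
Unemployment Insurance: 1.52% × R$4,890.00 = R$74.33
Total: R$742.60 + R$234.72 + R$117.36 + R$74.33 = R$1,169.01

R$1,169.01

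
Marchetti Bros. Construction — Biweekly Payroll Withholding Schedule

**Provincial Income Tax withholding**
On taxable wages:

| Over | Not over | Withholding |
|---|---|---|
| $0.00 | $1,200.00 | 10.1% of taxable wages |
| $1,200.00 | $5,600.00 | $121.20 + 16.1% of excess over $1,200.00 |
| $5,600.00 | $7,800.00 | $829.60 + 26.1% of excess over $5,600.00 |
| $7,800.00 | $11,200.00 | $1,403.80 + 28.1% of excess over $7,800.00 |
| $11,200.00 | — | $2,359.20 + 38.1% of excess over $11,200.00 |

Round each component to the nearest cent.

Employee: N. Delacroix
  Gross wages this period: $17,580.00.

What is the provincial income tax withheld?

$4,789.98

Provincial Income Tax: taxable = $17,580.00
  $2,359.20 + 38.1% × ($17,580.00 − $11,200.00) = $2,359.20 + 38.1% × $6,380.00 = $4,789.98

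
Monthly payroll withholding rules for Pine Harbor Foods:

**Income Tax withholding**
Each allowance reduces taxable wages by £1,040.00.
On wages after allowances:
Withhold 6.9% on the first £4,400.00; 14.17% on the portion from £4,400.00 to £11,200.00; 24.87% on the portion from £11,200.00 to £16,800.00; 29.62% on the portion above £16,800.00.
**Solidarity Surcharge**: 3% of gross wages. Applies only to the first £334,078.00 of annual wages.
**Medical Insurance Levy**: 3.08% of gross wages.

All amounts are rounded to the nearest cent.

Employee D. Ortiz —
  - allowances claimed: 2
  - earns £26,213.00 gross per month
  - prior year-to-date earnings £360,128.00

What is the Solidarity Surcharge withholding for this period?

Solidarity Surcharge: YTD £360,128.00 ≥ cap £334,078.00 → £0.00

£0.00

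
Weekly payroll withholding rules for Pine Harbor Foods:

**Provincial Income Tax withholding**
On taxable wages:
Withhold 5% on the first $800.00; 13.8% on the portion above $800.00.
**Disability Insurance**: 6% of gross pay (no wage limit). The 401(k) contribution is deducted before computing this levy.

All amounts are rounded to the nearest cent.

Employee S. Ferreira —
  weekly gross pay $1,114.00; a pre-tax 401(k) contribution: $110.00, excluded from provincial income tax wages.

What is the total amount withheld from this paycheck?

Provincial Income Tax: taxable = $1,114.00 − $110.00 = $1,004.00
  $40.00 + 13.8% × ($1,004.00 − $800.00) = $40.00 + 13.8% × $204.00 = $68.15
Disability Insurance: 6% × $1,004.00 = $60.24
Total: $68.15 + $60.24 = $128.39

$128.39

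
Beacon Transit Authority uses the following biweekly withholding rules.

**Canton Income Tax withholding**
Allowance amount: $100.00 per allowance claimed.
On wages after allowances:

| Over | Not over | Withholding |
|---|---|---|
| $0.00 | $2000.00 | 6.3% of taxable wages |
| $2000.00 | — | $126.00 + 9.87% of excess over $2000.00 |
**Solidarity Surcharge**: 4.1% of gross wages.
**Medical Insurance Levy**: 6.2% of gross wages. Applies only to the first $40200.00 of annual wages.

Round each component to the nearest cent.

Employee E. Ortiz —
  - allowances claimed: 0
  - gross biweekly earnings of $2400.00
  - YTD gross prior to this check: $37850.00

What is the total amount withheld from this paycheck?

Canton Income Tax: taxable = $2400.00
  $126.00 + 9.87% × ($2400.00 − $2000.00) = $126.00 + 9.87% × $400.00 = $165.48
Solidarity Surcharge: 4.1% × $2400.00 = $98.40
Medical Insurance Levy: cap $40200.00 − YTD $37850.00 = $2350.00 subject; 6.2% × $2350.00 = $145.70
Total: $165.48 + $98.40 + $145.70 = $409.58

$409.58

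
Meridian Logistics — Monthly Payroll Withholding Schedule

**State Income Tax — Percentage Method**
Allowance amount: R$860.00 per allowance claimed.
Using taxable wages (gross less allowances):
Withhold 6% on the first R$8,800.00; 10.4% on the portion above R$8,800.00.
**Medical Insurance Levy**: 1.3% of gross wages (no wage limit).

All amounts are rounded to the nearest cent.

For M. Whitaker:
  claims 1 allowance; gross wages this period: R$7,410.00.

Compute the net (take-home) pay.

State Income Tax: taxable = R$7,410.00 − 1×R$860.00 = R$6,550.00
  6% × R$6,550.00 = R$393.00
Medical Insurance Levy: 1.3% × R$7,410.00 = R$96.33
Total withheld: R$393.00 + R$96.33 = R$489.33
Net pay: R$7,410.00 − R$489.33 = R$6,920.67

R$6,920.67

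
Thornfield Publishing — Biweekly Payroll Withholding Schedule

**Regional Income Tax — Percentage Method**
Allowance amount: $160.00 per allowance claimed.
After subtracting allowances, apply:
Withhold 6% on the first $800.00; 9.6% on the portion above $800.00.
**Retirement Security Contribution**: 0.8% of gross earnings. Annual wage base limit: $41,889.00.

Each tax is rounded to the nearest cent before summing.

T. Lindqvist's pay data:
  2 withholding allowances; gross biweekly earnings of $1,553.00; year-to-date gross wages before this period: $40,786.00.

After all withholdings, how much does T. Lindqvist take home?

Regional Income Tax: taxable = $1,553.00 − 2×$160.00 = $1,233.00
  $48.00 + 9.6% × ($1,233.00 − $800.00) = $48.00 + 9.6% × $433.00 = $89.57
Retirement Security Contribution: cap $41,889.00 − YTD $40,786.00 = $1,103.00 subject; 0.8% × $1,103.00 = $8.82
Total withheld: $89.57 + $8.82 = $98.39
Net pay: $1,553.00 − $98.39 = $1,454.61

$1,454.61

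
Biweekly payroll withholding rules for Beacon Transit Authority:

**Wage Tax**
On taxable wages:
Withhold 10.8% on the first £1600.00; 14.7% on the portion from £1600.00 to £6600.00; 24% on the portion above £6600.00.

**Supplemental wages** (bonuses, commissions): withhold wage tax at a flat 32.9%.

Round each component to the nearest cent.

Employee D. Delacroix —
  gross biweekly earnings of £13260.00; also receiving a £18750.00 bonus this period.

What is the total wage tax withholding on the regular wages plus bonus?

£8674.95

Wage Tax: taxable = £13260.00
  £907.80 + 24% × (£13260.00 − £6600.00) = £907.80 + 24% × £6660.00 = £2506.20
Supplemental (32.9% flat on bonus): 32.9% × £18750.00 = £6168.75
Total wage tax: £2506.20 + £6168.75 = £8674.95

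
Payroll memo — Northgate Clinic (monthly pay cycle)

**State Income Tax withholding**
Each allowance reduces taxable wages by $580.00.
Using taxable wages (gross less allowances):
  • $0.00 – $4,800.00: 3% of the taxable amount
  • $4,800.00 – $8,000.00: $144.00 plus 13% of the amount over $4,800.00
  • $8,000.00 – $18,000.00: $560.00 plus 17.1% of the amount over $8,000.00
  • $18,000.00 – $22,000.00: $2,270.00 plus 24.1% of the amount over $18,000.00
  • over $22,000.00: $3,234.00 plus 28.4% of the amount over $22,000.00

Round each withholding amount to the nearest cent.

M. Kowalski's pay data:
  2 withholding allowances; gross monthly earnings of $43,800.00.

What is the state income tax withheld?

$9,095.76

State Income Tax: taxable = $43,800.00 − 2×$580.00 = $42,640.00
  $3,234.00 + 28.4% × ($42,640.00 − $22,000.00) = $3,234.00 + 28.4% × $20,640.00 = $9,095.76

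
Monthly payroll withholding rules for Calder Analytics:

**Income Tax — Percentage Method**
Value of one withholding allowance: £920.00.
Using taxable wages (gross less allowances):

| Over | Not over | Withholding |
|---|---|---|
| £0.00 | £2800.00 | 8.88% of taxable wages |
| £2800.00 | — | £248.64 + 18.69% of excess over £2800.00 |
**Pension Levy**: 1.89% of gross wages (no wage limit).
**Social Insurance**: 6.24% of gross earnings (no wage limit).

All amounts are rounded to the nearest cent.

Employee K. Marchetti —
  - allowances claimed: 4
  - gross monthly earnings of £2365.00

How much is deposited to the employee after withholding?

£2172.72

Income Tax: taxable = £2365.00 − 4×£920.00 = £-1315.00
  Taxable ≤ 0 → £0.00
Pension Levy: 1.89% × £2365.00 = £44.70
Social Insurance: 6.24% × £2365.00 = £147.58
Total withheld: £0.00 + £44.70 + £147.58 = £192.28
Net pay: £2365.00 − £192.28 = £2172.72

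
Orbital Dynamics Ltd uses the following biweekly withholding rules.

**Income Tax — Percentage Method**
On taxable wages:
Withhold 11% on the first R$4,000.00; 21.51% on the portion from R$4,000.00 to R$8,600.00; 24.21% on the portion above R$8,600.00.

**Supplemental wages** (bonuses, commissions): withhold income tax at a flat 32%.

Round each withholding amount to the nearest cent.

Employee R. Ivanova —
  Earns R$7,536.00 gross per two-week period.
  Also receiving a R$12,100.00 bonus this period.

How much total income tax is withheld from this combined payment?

Income Tax: taxable = R$7,536.00
  R$440.00 + 21.51% × (R$7,536.00 − R$4,000.00) = R$440.00 + 21.51% × R$3,536.00 = R$1,200.59
Supplemental (32% flat on bonus): 32% × R$12,100.00 = R$3,872.00
Total income tax: R$1,200.59 + R$3,872.00 = R$5,072.59

R$5,072.59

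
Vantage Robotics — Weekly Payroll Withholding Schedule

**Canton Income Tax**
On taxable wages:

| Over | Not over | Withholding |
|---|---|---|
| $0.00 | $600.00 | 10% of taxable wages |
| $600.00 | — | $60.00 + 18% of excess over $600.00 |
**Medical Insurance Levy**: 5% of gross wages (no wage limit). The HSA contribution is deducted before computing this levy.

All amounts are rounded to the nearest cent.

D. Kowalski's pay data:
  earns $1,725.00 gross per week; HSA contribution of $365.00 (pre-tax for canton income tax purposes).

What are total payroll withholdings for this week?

$264.80

Canton Income Tax: taxable = $1,725.00 − $365.00 = $1,360.00
  $60.00 + 18% × ($1,360.00 − $600.00) = $60.00 + 18% × $760.00 = $196.80
Medical Insurance Levy: 5% × $1,360.00 = $68.00
Total: $196.80 + $68.00 = $264.80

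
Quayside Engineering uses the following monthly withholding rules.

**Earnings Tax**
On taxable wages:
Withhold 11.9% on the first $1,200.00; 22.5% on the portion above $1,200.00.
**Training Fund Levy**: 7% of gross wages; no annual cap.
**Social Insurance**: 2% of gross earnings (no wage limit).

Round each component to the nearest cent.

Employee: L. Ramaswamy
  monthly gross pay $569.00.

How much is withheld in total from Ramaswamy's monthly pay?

$118.92

Earnings Tax: taxable = $569.00
  11.9% × $569.00 = $67.71
Training Fund Levy: 7% × $569.00 = $39.83
Social Insurance: 2% × $569.00 = $11.38
Total: $67.71 + $39.83 + $11.38 = $118.92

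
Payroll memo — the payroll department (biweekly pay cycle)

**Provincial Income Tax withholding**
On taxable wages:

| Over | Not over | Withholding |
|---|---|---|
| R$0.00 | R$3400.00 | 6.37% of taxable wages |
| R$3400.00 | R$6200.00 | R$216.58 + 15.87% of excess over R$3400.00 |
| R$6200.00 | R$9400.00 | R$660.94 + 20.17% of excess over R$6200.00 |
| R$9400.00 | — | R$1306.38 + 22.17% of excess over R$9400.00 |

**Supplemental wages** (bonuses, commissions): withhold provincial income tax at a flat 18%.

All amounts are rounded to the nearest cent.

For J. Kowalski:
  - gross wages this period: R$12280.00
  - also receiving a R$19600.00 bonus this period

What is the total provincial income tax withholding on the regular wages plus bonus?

R$5472.88

Provincial Income Tax: taxable = R$12280.00
  R$1306.38 + 22.17% × (R$12280.00 − R$9400.00) = R$1306.38 + 22.17% × R$2880.00 = R$1944.88
Supplemental (18% flat on bonus): 18% × R$19600.00 = R$3528.00
Total provincial income tax: R$1944.88 + R$3528.00 = R$5472.88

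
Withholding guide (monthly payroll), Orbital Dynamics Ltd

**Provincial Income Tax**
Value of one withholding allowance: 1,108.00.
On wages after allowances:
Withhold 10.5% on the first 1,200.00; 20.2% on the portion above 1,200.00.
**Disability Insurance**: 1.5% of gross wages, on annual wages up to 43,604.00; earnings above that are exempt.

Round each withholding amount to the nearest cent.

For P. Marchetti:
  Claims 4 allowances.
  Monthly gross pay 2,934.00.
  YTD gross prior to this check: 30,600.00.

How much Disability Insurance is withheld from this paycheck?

Disability Insurance: 1.5% × 2,934.00 = 44.01

44.01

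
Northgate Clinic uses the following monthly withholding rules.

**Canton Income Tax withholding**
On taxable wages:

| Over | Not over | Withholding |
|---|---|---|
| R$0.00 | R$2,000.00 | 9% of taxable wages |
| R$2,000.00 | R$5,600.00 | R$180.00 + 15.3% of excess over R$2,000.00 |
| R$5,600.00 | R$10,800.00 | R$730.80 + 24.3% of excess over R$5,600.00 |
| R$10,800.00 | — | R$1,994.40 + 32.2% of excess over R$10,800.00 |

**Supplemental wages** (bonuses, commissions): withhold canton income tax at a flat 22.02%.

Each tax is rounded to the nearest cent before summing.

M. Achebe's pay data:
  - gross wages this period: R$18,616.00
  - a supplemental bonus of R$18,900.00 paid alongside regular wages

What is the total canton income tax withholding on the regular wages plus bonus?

Canton Income Tax: taxable = R$18,616.00
  R$1,994.40 + 32.2% × (R$18,616.00 − R$10,800.00) = R$1,994.40 + 32.2% × R$7,816.00 = R$4,511.15
Supplemental (22.02% flat on bonus): 22.02% × R$18,900.00 = R$4,161.78
Total canton income tax: R$4,511.15 + R$4,161.78 = R$8,672.93

R$8,672.93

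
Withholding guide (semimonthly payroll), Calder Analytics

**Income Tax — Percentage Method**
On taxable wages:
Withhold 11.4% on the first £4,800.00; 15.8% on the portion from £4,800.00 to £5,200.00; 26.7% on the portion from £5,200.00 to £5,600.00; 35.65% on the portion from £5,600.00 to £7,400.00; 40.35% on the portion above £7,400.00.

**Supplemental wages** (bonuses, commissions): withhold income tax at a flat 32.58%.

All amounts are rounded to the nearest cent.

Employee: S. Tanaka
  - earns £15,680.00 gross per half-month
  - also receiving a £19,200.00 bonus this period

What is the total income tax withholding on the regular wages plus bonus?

Income Tax: taxable = £15,680.00
  £1,358.90 + 40.35% × (£15,680.00 − £7,400.00) = £1,358.90 + 40.35% × £8,280.00 = £4,699.88
Supplemental (32.58% flat on bonus): 32.58% × £19,200.00 = £6,255.36
Total income tax: £4,699.88 + £6,255.36 = £10,955.24

£10,955.24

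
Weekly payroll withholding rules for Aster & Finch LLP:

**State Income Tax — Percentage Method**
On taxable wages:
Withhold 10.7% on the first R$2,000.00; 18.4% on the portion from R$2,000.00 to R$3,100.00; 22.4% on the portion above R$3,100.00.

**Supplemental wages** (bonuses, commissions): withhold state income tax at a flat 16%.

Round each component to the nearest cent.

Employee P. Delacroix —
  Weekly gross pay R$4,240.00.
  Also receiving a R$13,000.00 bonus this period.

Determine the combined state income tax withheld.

R$2,751.76

State Income Tax: taxable = R$4,240.00
  R$416.40 + 22.4% × (R$4,240.00 − R$3,100.00) = R$416.40 + 22.4% × R$1,140.00 = R$671.76
Supplemental (16% flat on bonus): 16% × R$13,000.00 = R$2,080.00
Total state income tax: R$671.76 + R$2,080.00 = R$2,751.76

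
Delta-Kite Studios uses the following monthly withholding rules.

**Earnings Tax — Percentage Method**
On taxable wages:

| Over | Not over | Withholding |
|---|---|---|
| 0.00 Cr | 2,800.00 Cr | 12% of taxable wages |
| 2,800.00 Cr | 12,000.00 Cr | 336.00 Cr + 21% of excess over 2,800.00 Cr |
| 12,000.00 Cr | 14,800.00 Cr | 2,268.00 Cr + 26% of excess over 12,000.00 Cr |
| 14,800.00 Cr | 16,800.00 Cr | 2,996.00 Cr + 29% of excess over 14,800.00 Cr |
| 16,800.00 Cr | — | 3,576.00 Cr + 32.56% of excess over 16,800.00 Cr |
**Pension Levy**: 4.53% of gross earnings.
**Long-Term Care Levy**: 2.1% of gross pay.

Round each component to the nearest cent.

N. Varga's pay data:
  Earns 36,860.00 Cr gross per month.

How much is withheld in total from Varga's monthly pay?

12,551.36 Cr

Earnings Tax: taxable = 36,860.00 Cr
  3,576.00 Cr + 32.56% × (36,860.00 Cr − 16,800.00 Cr) = 3,576.00 Cr + 32.56% × 20,060.00 Cr = 10,107.54 Cr
Pension Levy: 4.53% × 36,860.00 Cr = 1,669.76 Cr
Long-Term Care Levy: 2.1% × 36,860.00 Cr = 774.06 Cr
Total: 10,107.54 Cr + 1,669.76 Cr + 774.06 Cr = 12,551.36 Cr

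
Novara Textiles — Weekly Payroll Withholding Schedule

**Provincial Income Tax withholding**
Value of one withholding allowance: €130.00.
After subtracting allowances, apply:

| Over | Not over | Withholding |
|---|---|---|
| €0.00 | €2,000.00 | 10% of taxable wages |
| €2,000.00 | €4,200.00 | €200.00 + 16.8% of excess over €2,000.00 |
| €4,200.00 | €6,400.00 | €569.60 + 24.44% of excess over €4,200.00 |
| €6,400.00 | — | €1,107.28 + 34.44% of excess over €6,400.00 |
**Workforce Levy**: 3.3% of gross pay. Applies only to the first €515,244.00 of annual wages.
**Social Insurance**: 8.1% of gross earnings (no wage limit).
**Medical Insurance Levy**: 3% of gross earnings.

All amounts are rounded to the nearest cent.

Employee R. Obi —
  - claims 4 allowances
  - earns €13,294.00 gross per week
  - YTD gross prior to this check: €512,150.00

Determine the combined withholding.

€4,880.22

Provincial Income Tax: taxable = €13,294.00 − 4×€130.00 = €12,774.00
  €1,107.28 + 34.44% × (€12,774.00 − €6,400.00) = €1,107.28 + 34.44% × €6,374.00 = €3,302.49
Workforce Levy: cap €515,244.00 − YTD €512,150.00 = €3,094.00 subject; 3.3% × €3,094.00 = €102.10
Social Insurance: 8.1% × €13,294.00 = €1,076.81
Medical Insurance Levy: 3% × €13,294.00 = €398.82
Total: €3,302.49 + €102.10 + €1,076.81 + €398.82 = €4,880.22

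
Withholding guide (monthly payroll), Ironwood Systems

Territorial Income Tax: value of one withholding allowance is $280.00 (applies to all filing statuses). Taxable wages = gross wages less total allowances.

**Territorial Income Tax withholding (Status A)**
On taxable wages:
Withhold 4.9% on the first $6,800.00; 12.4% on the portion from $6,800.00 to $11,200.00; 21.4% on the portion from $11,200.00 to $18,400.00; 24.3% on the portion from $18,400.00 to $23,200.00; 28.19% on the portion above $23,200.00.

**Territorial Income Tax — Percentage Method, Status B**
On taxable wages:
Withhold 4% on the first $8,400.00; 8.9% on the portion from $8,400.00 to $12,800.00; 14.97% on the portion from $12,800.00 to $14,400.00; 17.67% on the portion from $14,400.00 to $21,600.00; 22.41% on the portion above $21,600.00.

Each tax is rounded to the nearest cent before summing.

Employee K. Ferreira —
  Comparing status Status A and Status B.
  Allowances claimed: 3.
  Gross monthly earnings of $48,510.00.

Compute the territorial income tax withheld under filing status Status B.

Territorial Income Tax (Status B): taxable = $48,510.00 − 3×$280.00 = $47,670.00
  $2,239.36 + 22.41% × ($47,670.00 − $21,600.00) = $2,239.36 + 22.41% × $26,070.00 = $8,081.65

$8,081.65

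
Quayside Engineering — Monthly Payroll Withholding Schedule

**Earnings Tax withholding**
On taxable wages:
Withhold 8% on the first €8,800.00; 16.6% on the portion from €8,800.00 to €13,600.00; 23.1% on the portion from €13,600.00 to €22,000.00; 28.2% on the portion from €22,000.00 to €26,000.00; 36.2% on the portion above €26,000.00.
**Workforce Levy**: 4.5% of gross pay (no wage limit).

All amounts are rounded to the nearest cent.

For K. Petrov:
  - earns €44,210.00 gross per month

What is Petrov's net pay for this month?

Earnings Tax: taxable = €44,210.00
  €4,569.20 + 36.2% × (€44,210.00 − €26,000.00) = €4,569.20 + 36.2% × €18,210.00 = €11,161.22
Workforce Levy: 4.5% × €44,210.00 = €1,989.45
Total withheld: €11,161.22 + €1,989.45 = €13,150.67
Net pay: €44,210.00 − €13,150.67 = €31,059.33

€31,059.33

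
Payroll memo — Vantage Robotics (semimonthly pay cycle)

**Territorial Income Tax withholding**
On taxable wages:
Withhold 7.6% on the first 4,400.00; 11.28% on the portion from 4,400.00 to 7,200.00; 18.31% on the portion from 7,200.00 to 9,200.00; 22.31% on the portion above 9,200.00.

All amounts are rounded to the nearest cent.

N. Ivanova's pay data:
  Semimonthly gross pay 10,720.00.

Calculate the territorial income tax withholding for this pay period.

1,355.55

Territorial Income Tax: taxable = 10,720.00
  1,016.44 + 22.31% × (10,720.00 − 9,200.00) = 1,016.44 + 22.31% × 1,520.00 = 1,355.55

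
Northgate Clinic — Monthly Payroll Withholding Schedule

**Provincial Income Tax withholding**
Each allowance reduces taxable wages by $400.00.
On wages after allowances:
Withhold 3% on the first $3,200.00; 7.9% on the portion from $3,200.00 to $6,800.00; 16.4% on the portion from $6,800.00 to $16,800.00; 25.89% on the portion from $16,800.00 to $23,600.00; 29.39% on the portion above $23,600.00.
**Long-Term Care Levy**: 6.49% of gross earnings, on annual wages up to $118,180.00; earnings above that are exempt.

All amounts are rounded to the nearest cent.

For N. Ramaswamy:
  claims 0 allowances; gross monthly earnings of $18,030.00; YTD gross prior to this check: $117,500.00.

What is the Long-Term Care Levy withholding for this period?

$44.13

Long-Term Care Levy: cap $118,180.00 − YTD $117,500.00 = $680.00 subject; 6.49% × $680.00 = $44.13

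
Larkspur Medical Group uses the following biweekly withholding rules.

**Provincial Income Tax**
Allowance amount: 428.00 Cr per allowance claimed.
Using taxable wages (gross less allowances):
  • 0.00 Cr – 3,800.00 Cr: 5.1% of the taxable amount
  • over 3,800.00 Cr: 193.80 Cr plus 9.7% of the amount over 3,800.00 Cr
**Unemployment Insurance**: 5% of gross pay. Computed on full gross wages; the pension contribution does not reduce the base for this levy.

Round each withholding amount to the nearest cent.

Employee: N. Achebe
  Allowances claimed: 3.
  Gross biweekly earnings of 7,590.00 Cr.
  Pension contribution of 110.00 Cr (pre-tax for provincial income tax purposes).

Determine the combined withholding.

Provincial Income Tax: taxable = 7,590.00 Cr − 110.00 Cr − 3×428.00 Cr = 6,196.00 Cr
  193.80 Cr + 9.7% × (6,196.00 Cr − 3,800.00 Cr) = 193.80 Cr + 9.7% × 2,396.00 Cr = 426.21 Cr
Unemployment Insurance: 5% × 7,590.00 Cr = 379.50 Cr
Total: 426.21 Cr + 379.50 Cr = 805.71 Cr

805.71 Cr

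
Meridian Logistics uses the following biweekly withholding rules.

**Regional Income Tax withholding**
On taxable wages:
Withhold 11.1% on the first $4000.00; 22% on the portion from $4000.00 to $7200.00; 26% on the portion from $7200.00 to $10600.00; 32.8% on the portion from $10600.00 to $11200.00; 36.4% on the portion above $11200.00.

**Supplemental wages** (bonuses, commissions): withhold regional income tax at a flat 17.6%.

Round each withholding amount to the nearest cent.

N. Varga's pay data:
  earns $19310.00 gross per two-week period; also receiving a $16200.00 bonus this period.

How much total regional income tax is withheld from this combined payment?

$8032.04

Regional Income Tax: taxable = $19310.00
  $2228.80 + 36.4% × ($19310.00 − $11200.00) = $2228.80 + 36.4% × $8110.00 = $5180.84
Supplemental (17.6% flat on bonus): 17.6% × $16200.00 = $2851.20
Total regional income tax: $5180.84 + $2851.20 = $8032.04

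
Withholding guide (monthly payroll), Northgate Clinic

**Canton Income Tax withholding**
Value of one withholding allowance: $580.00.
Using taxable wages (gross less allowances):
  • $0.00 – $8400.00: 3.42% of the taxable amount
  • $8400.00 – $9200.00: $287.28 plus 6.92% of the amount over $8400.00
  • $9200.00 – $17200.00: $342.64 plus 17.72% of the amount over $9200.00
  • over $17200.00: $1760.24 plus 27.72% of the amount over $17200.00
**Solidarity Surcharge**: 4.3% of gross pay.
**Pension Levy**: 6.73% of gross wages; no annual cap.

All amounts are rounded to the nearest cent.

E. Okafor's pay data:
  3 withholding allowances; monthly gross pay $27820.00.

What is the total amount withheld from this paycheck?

Canton Income Tax: taxable = $27820.00 − 3×$580.00 = $26080.00
  $1760.24 + 27.72% × ($26080.00 − $17200.00) = $1760.24 + 27.72% × $8880.00 = $4221.78
Solidarity Surcharge: 4.3% × $27820.00 = $1196.26
Pension Levy: 6.73% × $27820.00 = $1872.29
Total: $4221.78 + $1196.26 + $1872.29 = $7290.33

$7290.33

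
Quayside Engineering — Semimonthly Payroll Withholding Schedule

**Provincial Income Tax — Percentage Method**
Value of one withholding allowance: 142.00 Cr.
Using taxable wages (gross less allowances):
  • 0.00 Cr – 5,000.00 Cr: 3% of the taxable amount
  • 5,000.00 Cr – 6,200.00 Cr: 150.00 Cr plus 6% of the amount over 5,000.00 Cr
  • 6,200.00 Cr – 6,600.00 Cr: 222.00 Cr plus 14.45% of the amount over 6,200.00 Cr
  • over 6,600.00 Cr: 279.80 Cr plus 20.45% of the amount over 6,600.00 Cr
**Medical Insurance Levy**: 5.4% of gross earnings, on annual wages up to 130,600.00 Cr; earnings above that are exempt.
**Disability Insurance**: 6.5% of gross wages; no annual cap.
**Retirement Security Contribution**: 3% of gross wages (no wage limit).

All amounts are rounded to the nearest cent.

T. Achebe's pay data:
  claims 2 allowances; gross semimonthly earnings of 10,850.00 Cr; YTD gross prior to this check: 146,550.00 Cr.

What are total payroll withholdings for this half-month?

2,121.60 Cr

Provincial Income Tax: taxable = 10,850.00 Cr − 2×142.00 Cr = 10,566.00 Cr
  279.80 Cr + 20.45% × (10,566.00 Cr − 6,600.00 Cr) = 279.80 Cr + 20.45% × 3,966.00 Cr = 1,090.85 Cr
Medical Insurance Levy: YTD 146,550.00 Cr ≥ cap 130,600.00 Cr → 0.00 Cr
Disability Insurance: 6.5% × 10,850.00 Cr = 705.25 Cr
Retirement Security Contribution: 3% × 10,850.00 Cr = 325.50 Cr
Total: 1,090.85 Cr + 0.00 Cr + 705.25 Cr + 325.50 Cr = 2,121.60 Cr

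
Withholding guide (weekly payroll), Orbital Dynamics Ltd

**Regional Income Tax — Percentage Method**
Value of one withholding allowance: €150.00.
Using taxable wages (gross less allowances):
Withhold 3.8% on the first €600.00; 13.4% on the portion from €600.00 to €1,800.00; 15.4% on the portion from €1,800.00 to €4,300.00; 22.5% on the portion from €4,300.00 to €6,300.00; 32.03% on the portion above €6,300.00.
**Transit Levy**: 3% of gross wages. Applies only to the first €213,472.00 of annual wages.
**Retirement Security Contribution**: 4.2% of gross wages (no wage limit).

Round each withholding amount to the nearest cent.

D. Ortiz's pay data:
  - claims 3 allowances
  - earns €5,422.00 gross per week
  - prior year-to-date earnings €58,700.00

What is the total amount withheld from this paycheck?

Regional Income Tax: taxable = €5,422.00 − 3×€150.00 = €4,972.00
  €568.60 + 22.5% × (€4,972.00 − €4,300.00) = €568.60 + 22.5% × €672.00 = €719.80
Transit Levy: 3% × €5,422.00 = €162.66
Retirement Security Contribution: 4.2% × €5,422.00 = €227.72
Total: €719.80 + €162.66 + €227.72 = €1,110.18

€1,110.18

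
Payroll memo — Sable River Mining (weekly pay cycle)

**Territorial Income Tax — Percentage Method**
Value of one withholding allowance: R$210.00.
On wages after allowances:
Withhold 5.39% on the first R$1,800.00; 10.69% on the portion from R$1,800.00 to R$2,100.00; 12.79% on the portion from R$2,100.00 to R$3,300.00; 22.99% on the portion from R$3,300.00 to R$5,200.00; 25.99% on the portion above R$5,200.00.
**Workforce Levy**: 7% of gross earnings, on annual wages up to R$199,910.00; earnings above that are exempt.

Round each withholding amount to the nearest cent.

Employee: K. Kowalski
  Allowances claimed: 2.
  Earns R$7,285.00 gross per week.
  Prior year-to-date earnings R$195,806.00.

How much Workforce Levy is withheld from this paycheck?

Workforce Levy: cap R$199,910.00 − YTD R$195,806.00 = R$4,104.00 subject; 7% × R$4,104.00 = R$287.28

R$287.28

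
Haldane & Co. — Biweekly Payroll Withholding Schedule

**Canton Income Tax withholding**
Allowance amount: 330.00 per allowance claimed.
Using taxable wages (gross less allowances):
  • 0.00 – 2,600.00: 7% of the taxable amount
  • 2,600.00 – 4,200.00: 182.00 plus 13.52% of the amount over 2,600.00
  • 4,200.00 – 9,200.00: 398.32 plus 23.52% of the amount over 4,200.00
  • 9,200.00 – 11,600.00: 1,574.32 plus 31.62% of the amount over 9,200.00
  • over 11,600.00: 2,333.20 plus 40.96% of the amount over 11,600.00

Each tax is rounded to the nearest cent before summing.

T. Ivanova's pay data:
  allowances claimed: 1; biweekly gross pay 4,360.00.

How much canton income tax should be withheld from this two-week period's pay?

Canton Income Tax: taxable = 4,360.00 − 1×330.00 = 4,030.00
  182.00 + 13.52% × (4,030.00 − 2,600.00) = 182.00 + 13.52% × 1,430.00 = 375.34

375.34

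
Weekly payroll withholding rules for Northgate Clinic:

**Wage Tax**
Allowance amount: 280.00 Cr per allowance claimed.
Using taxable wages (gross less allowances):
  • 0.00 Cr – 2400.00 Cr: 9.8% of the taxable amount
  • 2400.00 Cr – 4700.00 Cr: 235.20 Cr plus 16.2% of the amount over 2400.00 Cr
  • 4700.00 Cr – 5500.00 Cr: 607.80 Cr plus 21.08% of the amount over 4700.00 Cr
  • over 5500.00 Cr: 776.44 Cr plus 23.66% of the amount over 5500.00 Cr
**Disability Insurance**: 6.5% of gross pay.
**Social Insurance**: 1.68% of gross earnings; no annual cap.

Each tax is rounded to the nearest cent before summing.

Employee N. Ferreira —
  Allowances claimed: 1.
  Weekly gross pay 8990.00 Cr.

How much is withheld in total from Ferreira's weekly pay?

2271.31 Cr

Wage Tax: taxable = 8990.00 Cr − 1×280.00 Cr = 8710.00 Cr
  776.44 Cr + 23.66% × (8710.00 Cr − 5500.00 Cr) = 776.44 Cr + 23.66% × 3210.00 Cr = 1535.93 Cr
Disability Insurance: 6.5% × 8990.00 Cr = 584.35 Cr
Social Insurance: 1.68% × 8990.00 Cr = 151.03 Cr
Total: 1535.93 Cr + 584.35 Cr + 151.03 Cr = 2271.31 Cr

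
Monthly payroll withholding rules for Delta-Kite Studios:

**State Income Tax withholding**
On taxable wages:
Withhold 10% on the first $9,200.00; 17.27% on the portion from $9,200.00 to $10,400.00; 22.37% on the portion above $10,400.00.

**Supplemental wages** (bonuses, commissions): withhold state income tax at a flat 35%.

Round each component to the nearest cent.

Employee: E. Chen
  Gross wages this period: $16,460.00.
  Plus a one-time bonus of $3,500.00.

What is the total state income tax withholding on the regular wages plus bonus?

$3,707.86

State Income Tax: taxable = $16,460.00
  $1,127.24 + 22.37% × ($16,460.00 − $10,400.00) = $1,127.24 + 22.37% × $6,060.00 = $2,482.86
Supplemental (35% flat on bonus): 35% × $3,500.00 = $1,225.00
Total state income tax: $2,482.86 + $1,225.00 = $3,707.86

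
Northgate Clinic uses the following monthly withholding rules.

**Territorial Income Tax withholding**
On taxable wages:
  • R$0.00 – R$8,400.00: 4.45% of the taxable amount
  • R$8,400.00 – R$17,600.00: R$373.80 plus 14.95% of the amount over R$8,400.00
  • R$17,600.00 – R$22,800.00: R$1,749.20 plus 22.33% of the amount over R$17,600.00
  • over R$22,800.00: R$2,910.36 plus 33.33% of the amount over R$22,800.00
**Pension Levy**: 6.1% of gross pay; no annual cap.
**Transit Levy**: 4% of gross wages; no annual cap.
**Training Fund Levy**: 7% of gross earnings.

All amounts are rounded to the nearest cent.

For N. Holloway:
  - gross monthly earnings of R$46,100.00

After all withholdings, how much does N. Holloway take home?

R$27,540.65

Territorial Income Tax: taxable = R$46,100.00
  R$2,910.36 + 33.33% × (R$46,100.00 − R$22,800.00) = R$2,910.36 + 33.33% × R$23,300.00 = R$10,676.25
Pension Levy: 6.1% × R$46,100.00 = R$2,812.10
Transit Levy: 4% × R$46,100.00 = R$1,844.00
Training Fund Levy: 7% × R$46,100.00 = R$3,227.00
Total withheld: R$10,676.25 + R$2,812.10 + R$1,844.00 + R$3,227.00 = R$18,559.35
Net pay: R$46,100.00 − R$18,559.35 = R$27,540.65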